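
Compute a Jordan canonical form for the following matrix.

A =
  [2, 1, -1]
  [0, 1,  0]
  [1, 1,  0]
J_2(1) ⊕ J_1(1)

The characteristic polynomial is
  det(x·I − A) = x^3 - 3*x^2 + 3*x - 1 = (x - 1)^3

Eigenvalues and multiplicities (the geometric multiplicity of λ is n − rank(A − λI), which equals the number of Jordan blocks for λ):
  λ = 1: algebraic multiplicity = 3, geometric multiplicity = 2

Determining the block sizes for each eigenvalue:
  λ = 1: 2 blocks summing to 3 forces exactly one block of size 2 and the rest size 1 → block sizes [2, 1]

Assembling the blocks gives a Jordan form
J =
  [1, 1, 0]
  [0, 1, 0]
  [0, 0, 1]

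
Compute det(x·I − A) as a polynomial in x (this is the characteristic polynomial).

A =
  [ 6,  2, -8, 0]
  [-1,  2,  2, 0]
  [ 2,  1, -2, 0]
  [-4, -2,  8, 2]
x^4 - 8*x^3 + 24*x^2 - 32*x + 16

Expanding det(x·I − A) (e.g. by cofactor expansion or by noting that A is similar to its Jordan form J, which has the same characteristic polynomial as A) gives
  χ_A(x) = x^4 - 8*x^3 + 24*x^2 - 32*x + 16
which factors as (x - 2)^4. The eigenvalues (with algebraic multiplicities) are λ = 2 with multiplicity 4.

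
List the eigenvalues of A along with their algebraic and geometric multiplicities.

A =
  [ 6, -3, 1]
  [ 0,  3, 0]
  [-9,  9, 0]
λ = 3: alg = 3, geom = 2

Step 1 — factor the characteristic polynomial to read off the algebraic multiplicities:
  χ_A(x) = (x - 3)^3

Step 2 — compute geometric multiplicities via the rank-nullity identity g(λ) = n − rank(A − λI):
  rank(A − (3)·I) = 1, so dim ker(A − (3)·I) = n − 1 = 2

Summary:
  λ = 3: algebraic multiplicity = 3, geometric multiplicity = 2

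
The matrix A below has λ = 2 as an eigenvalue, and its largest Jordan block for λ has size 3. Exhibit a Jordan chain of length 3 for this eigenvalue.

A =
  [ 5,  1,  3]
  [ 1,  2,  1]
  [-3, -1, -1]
A Jordan chain for λ = 2 of length 3:
v_1 = (1, 0, -1)ᵀ
v_2 = (3, 1, -3)ᵀ
v_3 = (1, 0, 0)ᵀ

Let N = A − (2)·I. We want v_3 with N^3 v_3 = 0 but N^2 v_3 ≠ 0; then v_{j-1} := N · v_j for j = 3, …, 2.

Pick v_3 = (1, 0, 0)ᵀ.
Then v_2 = N · v_3 = (3, 1, -3)ᵀ.
Then v_1 = N · v_2 = (1, 0, -1)ᵀ.

Sanity check: (A − (2)·I) v_1 = (0, 0, 0)ᵀ = 0. ✓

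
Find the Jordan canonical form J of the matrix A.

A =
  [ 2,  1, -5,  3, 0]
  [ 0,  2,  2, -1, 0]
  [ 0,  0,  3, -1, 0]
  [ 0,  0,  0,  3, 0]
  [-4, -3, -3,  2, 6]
J_2(2) ⊕ J_2(3) ⊕ J_1(6)

The characteristic polynomial is
  det(x·I − A) = x^5 - 16*x^4 + 97*x^3 - 282*x^2 + 396*x - 216 = (x - 6)*(x - 3)^2*(x - 2)^2

Eigenvalues and multiplicities (the geometric multiplicity of λ is n − rank(A − λI), which equals the number of Jordan blocks for λ):
  λ = 2: algebraic multiplicity = 2, geometric multiplicity = 1
  λ = 3: algebraic multiplicity = 2, geometric multiplicity = 1
  λ = 6: algebraic multiplicity = 1, geometric multiplicity = 1

Determining the block sizes for each eigenvalue:
  λ = 2: one block (gm = 1), so the single block has size am = 2 → block sizes [2]
  λ = 3: one block (gm = 1), so the single block has size am = 2 → block sizes [2]
  λ = 6: one block (gm = 1), so the single block has size am = 1 → block sizes [1]

Assembling the blocks gives a Jordan form
J =
  [2, 1, 0, 0, 0]
  [0, 2, 0, 0, 0]
  [0, 0, 3, 1, 0]
  [0, 0, 0, 3, 0]
  [0, 0, 0, 0, 6]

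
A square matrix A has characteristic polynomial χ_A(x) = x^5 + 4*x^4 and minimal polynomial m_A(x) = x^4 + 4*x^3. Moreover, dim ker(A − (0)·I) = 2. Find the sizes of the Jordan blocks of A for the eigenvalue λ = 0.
Block sizes for λ = 0: [3, 1]

Step 1 — from the characteristic polynomial, algebraic multiplicity of λ = 0 is 4. From dim ker(A − (0)·I) = 2, there are exactly 2 Jordan blocks for λ = 0.
Step 2 — from the minimal polynomial, the factor (x − 0)^3 tells us the largest block for λ = 0 has size 3.
Step 3 — with total size 4, 2 blocks, and largest block 3, the block sizes (in nonincreasing order) are [3, 1].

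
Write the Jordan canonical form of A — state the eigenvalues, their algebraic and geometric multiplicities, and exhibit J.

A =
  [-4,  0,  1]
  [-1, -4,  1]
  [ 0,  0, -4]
J_3(-4)

The characteristic polynomial is
  det(x·I − A) = x^3 + 12*x^2 + 48*x + 64 = (x + 4)^3

Eigenvalues and multiplicities (the geometric multiplicity of λ is n − rank(A − λI), which equals the number of Jordan blocks for λ):
  λ = -4: algebraic multiplicity = 3, geometric multiplicity = 1

Determining the block sizes for each eigenvalue:
  λ = -4: one block (gm = 1), so the single block has size am = 3 → block sizes [3]

Assembling the blocks gives a Jordan form
J =
  [-4,  1,  0]
  [ 0, -4,  1]
  [ 0,  0, -4]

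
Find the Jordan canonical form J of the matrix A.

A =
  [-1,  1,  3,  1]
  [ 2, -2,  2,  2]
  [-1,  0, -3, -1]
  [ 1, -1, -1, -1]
J_2(-2) ⊕ J_1(-2) ⊕ J_1(-1)

The characteristic polynomial is
  det(x·I − A) = x^4 + 7*x^3 + 18*x^2 + 20*x + 8 = (x + 1)*(x + 2)^3

Eigenvalues and multiplicities (the geometric multiplicity of λ is n − rank(A − λI), which equals the number of Jordan blocks for λ):
  λ = -2: algebraic multiplicity = 3, geometric multiplicity = 2
  λ = -1: algebraic multiplicity = 1, geometric multiplicity = 1

Determining the block sizes for each eigenvalue:
  λ = -2: 2 blocks summing to 3 forces exactly one block of size 2 and the rest size 1 → block sizes [2, 1]
  λ = -1: one block (gm = 1), so the single block has size am = 1 → block sizes [1]

Assembling the blocks gives a Jordan form
J =
  [-2,  1,  0,  0]
  [ 0, -2,  0,  0]
  [ 0,  0, -2,  0]
  [ 0,  0,  0, -1]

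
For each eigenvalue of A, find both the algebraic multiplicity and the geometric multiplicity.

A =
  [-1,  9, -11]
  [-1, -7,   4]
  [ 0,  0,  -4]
λ = -4: alg = 3, geom = 1

Step 1 — factor the characteristic polynomial to read off the algebraic multiplicities:
  χ_A(x) = (x + 4)^3

Step 2 — compute geometric multiplicities via the rank-nullity identity g(λ) = n − rank(A − λI):
  rank(A − (-4)·I) = 2, so dim ker(A − (-4)·I) = n − 2 = 1

Summary:
  λ = -4: algebraic multiplicity = 3, geometric multiplicity = 1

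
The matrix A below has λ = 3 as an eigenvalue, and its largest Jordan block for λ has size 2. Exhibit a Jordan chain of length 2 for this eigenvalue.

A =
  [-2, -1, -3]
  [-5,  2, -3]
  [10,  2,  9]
A Jordan chain for λ = 3 of length 2:
v_1 = (-5, -5, 10)ᵀ
v_2 = (1, 0, 0)ᵀ

Let N = A − (3)·I. We want v_2 with N^2 v_2 = 0 but N^1 v_2 ≠ 0; then v_{j-1} := N · v_j for j = 2, …, 2.

Pick v_2 = (1, 0, 0)ᵀ.
Then v_1 = N · v_2 = (-5, -5, 10)ᵀ.

Sanity check: (A − (3)·I) v_1 = (0, 0, 0)ᵀ = 0. ✓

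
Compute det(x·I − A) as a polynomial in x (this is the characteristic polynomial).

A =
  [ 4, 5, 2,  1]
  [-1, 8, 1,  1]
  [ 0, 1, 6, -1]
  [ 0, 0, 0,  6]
x^4 - 24*x^3 + 216*x^2 - 864*x + 1296

Expanding det(x·I − A) (e.g. by cofactor expansion or by noting that A is similar to its Jordan form J, which has the same characteristic polynomial as A) gives
  χ_A(x) = x^4 - 24*x^3 + 216*x^2 - 864*x + 1296
which factors as (x - 6)^4. The eigenvalues (with algebraic multiplicities) are λ = 6 with multiplicity 4.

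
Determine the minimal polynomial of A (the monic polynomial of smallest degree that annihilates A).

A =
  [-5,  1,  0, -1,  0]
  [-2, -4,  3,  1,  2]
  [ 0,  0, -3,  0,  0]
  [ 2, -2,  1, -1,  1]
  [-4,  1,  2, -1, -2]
x^3 + 9*x^2 + 27*x + 27

The characteristic polynomial is χ_A(x) = (x + 3)^5, so the eigenvalues are known. The minimal polynomial is
  m_A(x) = Π_λ (x − λ)^{k_λ}
where k_λ is the size of the *largest* Jordan block for λ (equivalently, the smallest k with (A − λI)^k v = 0 for every generalised eigenvector v of λ).

  λ = -3: largest Jordan block has size 3, contributing (x + 3)^3

So m_A(x) = (x + 3)^3 = x^3 + 9*x^2 + 27*x + 27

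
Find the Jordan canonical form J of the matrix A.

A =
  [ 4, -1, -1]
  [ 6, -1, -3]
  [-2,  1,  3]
J_2(2) ⊕ J_1(2)

The characteristic polynomial is
  det(x·I − A) = x^3 - 6*x^2 + 12*x - 8 = (x - 2)^3

Eigenvalues and multiplicities (the geometric multiplicity of λ is n − rank(A − λI), which equals the number of Jordan blocks for λ):
  λ = 2: algebraic multiplicity = 3, geometric multiplicity = 2

Determining the block sizes for each eigenvalue:
  λ = 2: 2 blocks summing to 3 forces exactly one block of size 2 and the rest size 1 → block sizes [2, 1]

Assembling the blocks gives a Jordan form
J =
  [2, 1, 0]
  [0, 2, 0]
  [0, 0, 2]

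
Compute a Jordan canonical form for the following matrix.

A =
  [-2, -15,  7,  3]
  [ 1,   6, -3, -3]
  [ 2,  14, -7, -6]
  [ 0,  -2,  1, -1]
J_3(-1) ⊕ J_1(-1)

The characteristic polynomial is
  det(x·I − A) = x^4 + 4*x^3 + 6*x^2 + 4*x + 1 = (x + 1)^4

Eigenvalues and multiplicities (the geometric multiplicity of λ is n − rank(A − λI), which equals the number of Jordan blocks for λ):
  λ = -1: algebraic multiplicity = 4, geometric multiplicity = 2

Determining the block sizes for each eigenvalue:
  λ = -1: with am = 4 and gm = 2, the partition is not yet determined (e.g. several partitions of 4 into 2 parts exist). Let N = A − (-1)·I. Computing rank(N^1) = 2, rank(N^2) = 1, rank(N^3) = 0; the number of blocks of size ≥ j is rank(N^{j−1}) − rank(N^j), giving [2, 1, 1]. So we have 1 block(s) of size 3, 1 block(s) of size 1 → block sizes [3, 1]

Assembling the blocks gives a Jordan form
J =
  [-1,  1,  0,  0]
  [ 0, -1,  1,  0]
  [ 0,  0, -1,  0]
  [ 0,  0,  0, -1]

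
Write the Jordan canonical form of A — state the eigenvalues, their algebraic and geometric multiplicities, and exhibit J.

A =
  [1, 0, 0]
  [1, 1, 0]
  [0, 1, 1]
J_3(1)

The characteristic polynomial is
  det(x·I − A) = x^3 - 3*x^2 + 3*x - 1 = (x - 1)^3

Eigenvalues and multiplicities (the geometric multiplicity of λ is n − rank(A − λI), which equals the number of Jordan blocks for λ):
  λ = 1: algebraic multiplicity = 3, geometric multiplicity = 1

Determining the block sizes for each eigenvalue:
  λ = 1: one block (gm = 1), so the single block has size am = 3 → block sizes [3]

Assembling the blocks gives a Jordan form
J =
  [1, 1, 0]
  [0, 1, 1]
  [0, 0, 1]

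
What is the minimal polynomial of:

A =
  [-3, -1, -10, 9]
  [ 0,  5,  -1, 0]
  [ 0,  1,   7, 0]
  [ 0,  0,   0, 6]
x^3 - 9*x^2 + 108

The characteristic polynomial is χ_A(x) = (x - 6)^3*(x + 3), so the eigenvalues are known. The minimal polynomial is
  m_A(x) = Π_λ (x − λ)^{k_λ}
where k_λ is the size of the *largest* Jordan block for λ (equivalently, the smallest k with (A − λI)^k v = 0 for every generalised eigenvector v of λ).

  λ = -3: largest Jordan block has size 1, contributing (x + 3)
  λ = 6: largest Jordan block has size 2, contributing (x − 6)^2

So m_A(x) = (x - 6)^2*(x + 3) = x^3 - 9*x^2 + 108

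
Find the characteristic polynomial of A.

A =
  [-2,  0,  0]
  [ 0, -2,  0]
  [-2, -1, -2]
x^3 + 6*x^2 + 12*x + 8

Expanding det(x·I − A) (e.g. by cofactor expansion or by noting that A is similar to its Jordan form J, which has the same characteristic polynomial as A) gives
  χ_A(x) = x^3 + 6*x^2 + 12*x + 8
which factors as (x + 2)^3. The eigenvalues (with algebraic multiplicities) are λ = -2 with multiplicity 3.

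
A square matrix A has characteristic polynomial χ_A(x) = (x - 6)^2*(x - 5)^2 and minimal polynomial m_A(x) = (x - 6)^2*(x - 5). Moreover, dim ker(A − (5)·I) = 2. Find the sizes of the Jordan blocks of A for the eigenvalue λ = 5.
Block sizes for λ = 5: [1, 1]

Step 1 — from the characteristic polynomial, algebraic multiplicity of λ = 5 is 2. From dim ker(A − (5)·I) = 2, there are exactly 2 Jordan blocks for λ = 5.
Step 2 — from the minimal polynomial, the factor (x − 5) tells us the largest block for λ = 5 has size 1.
Step 3 — with total size 2, 2 blocks, and largest block 1, the block sizes (in nonincreasing order) are [1, 1].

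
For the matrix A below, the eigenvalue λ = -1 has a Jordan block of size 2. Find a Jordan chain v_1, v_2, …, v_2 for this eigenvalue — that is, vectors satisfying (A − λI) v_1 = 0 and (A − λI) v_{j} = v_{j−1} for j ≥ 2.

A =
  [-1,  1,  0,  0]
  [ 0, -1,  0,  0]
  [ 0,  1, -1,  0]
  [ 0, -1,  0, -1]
A Jordan chain for λ = -1 of length 2:
v_1 = (1, 0, 1, -1)ᵀ
v_2 = (0, 1, 0, 0)ᵀ

Let N = A − (-1)·I. We want v_2 with N^2 v_2 = 0 but N^1 v_2 ≠ 0; then v_{j-1} := N · v_j for j = 2, …, 2.

Pick v_2 = (0, 1, 0, 0)ᵀ.
Then v_1 = N · v_2 = (1, 0, 1, -1)ᵀ.

Sanity check: (A − (-1)·I) v_1 = (0, 0, 0, 0)ᵀ = 0. ✓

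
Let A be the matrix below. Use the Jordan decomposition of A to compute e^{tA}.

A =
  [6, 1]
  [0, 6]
e^{tA} =
  [exp(6*t), t*exp(6*t)]
  [0, exp(6*t)]

Strategy: write A = P · J · P⁻¹ where J is a Jordan canonical form, so e^{tA} = P · e^{tJ} · P⁻¹, and e^{tJ} can be computed block-by-block.

A has Jordan form
J =
  [6, 1]
  [0, 6]
(up to reordering of blocks).

Per-block formulas:
  For a 2×2 Jordan block J_2(6): exp(t · J_2(6)) = e^(6t)·(I + t·N), where N is the 2×2 nilpotent shift.

After assembling e^{tJ} and conjugating by P, we get:

e^{tA} =
  [exp(6*t), t*exp(6*t)]
  [0, exp(6*t)]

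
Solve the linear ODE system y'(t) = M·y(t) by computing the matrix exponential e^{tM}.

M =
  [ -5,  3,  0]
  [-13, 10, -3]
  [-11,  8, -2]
e^{tM} =
  [-3*t^2*exp(t)/2 - 6*t*exp(t) + exp(t), 9*t^2*exp(t)/2 + 3*t*exp(t), -9*t^2*exp(t)/2]
  [-3*t^2*exp(t) - 13*t*exp(t), 9*t^2*exp(t) + 9*t*exp(t) + exp(t), -9*t^2*exp(t) - 3*t*exp(t)]
  [-5*t^2*exp(t)/2 - 11*t*exp(t), 15*t^2*exp(t)/2 + 8*t*exp(t), -15*t^2*exp(t)/2 - 3*t*exp(t) + exp(t)]

Strategy: write M = P · J · P⁻¹ where J is a Jordan canonical form, so e^{tM} = P · e^{tJ} · P⁻¹, and e^{tJ} can be computed block-by-block.

M has Jordan form
J =
  [1, 1, 0]
  [0, 1, 1]
  [0, 0, 1]
(up to reordering of blocks).

Per-block formulas:
  For a 3×3 Jordan block J_3(1): exp(t · J_3(1)) = e^(1t)·(I + t·N + (t^2/2)·N^2), where N is the 3×3 nilpotent shift.

After assembling e^{tJ} and conjugating by P, we get:

e^{tM} =
  [-3*t^2*exp(t)/2 - 6*t*exp(t) + exp(t), 9*t^2*exp(t)/2 + 3*t*exp(t), -9*t^2*exp(t)/2]
  [-3*t^2*exp(t) - 13*t*exp(t), 9*t^2*exp(t) + 9*t*exp(t) + exp(t), -9*t^2*exp(t) - 3*t*exp(t)]
  [-5*t^2*exp(t)/2 - 11*t*exp(t), 15*t^2*exp(t)/2 + 8*t*exp(t), -15*t^2*exp(t)/2 - 3*t*exp(t) + exp(t)]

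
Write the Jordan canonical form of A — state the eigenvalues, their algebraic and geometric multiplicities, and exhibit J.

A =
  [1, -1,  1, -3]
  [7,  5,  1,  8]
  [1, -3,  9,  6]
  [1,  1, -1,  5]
J_1(2) ⊕ J_3(6)

The characteristic polynomial is
  det(x·I − A) = x^4 - 20*x^3 + 144*x^2 - 432*x + 432 = (x - 6)^3*(x - 2)

Eigenvalues and multiplicities (the geometric multiplicity of λ is n − rank(A − λI), which equals the number of Jordan blocks for λ):
  λ = 2: algebraic multiplicity = 1, geometric multiplicity = 1
  λ = 6: algebraic multiplicity = 3, geometric multiplicity = 1

Determining the block sizes for each eigenvalue:
  λ = 2: one block (gm = 1), so the single block has size am = 1 → block sizes [1]
  λ = 6: one block (gm = 1), so the single block has size am = 3 → block sizes [3]

Assembling the blocks gives a Jordan form
J =
  [2, 0, 0, 0]
  [0, 6, 1, 0]
  [0, 0, 6, 1]
  [0, 0, 0, 6]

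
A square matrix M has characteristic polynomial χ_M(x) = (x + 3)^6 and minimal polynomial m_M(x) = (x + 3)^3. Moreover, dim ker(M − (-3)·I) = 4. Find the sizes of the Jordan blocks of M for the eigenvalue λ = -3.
Block sizes for λ = -3: [3, 1, 1, 1]

Step 1 — from the characteristic polynomial, algebraic multiplicity of λ = -3 is 6. From dim ker(M − (-3)·I) = 4, there are exactly 4 Jordan blocks for λ = -3.
Step 2 — from the minimal polynomial, the factor (x + 3)^3 tells us the largest block for λ = -3 has size 3.
Step 3 — with total size 6, 4 blocks, and largest block 3, the block sizes (in nonincreasing order) are [3, 1, 1, 1].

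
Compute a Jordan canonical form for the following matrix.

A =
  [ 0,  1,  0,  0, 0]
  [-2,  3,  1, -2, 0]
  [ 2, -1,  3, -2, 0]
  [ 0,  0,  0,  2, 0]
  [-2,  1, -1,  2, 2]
J_3(2) ⊕ J_1(2) ⊕ J_1(2)

The characteristic polynomial is
  det(x·I − A) = x^5 - 10*x^4 + 40*x^3 - 80*x^2 + 80*x - 32 = (x - 2)^5

Eigenvalues and multiplicities (the geometric multiplicity of λ is n − rank(A − λI), which equals the number of Jordan blocks for λ):
  λ = 2: algebraic multiplicity = 5, geometric multiplicity = 3

Determining the block sizes for each eigenvalue:
  λ = 2: with am = 5 and gm = 3, the partition is not yet determined (e.g. several partitions of 5 into 3 parts exist). Let N = A − (2)·I. Computing rank(N^1) = 2, rank(N^2) = 1, rank(N^3) = 0; the number of blocks of size ≥ j is rank(N^{j−1}) − rank(N^j), giving [3, 1, 1]. So we have 1 block(s) of size 3, 2 block(s) of size 1 → block sizes [3, 1, 1]

Assembling the blocks gives a Jordan form
J =
  [2, 1, 0, 0, 0]
  [0, 2, 1, 0, 0]
  [0, 0, 2, 0, 0]
  [0, 0, 0, 2, 0]
  [0, 0, 0, 0, 2]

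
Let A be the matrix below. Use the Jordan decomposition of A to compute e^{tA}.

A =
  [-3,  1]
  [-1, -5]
e^{tA} =
  [t*exp(-4*t) + exp(-4*t), t*exp(-4*t)]
  [-t*exp(-4*t), -t*exp(-4*t) + exp(-4*t)]

Strategy: write A = P · J · P⁻¹ where J is a Jordan canonical form, so e^{tA} = P · e^{tJ} · P⁻¹, and e^{tJ} can be computed block-by-block.

A has Jordan form
J =
  [-4,  1]
  [ 0, -4]
(up to reordering of blocks).

Per-block formulas:
  For a 2×2 Jordan block J_2(-4): exp(t · J_2(-4)) = e^(-4t)·(I + t·N), where N is the 2×2 nilpotent shift.

After assembling e^{tJ} and conjugating by P, we get:

e^{tA} =
  [t*exp(-4*t) + exp(-4*t), t*exp(-4*t)]
  [-t*exp(-4*t), -t*exp(-4*t) + exp(-4*t)]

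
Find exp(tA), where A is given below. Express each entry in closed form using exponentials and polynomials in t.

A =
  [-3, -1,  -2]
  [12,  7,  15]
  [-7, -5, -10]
e^{tA} =
  [3*t^2*exp(-2*t)/2 - t*exp(-2*t) + exp(-2*t), t^2*exp(-2*t) - t*exp(-2*t), 3*t^2*exp(-2*t)/2 - 2*t*exp(-2*t)]
  [-9*t^2*exp(-2*t)/2 + 12*t*exp(-2*t), -3*t^2*exp(-2*t) + 9*t*exp(-2*t) + exp(-2*t), -9*t^2*exp(-2*t)/2 + 15*t*exp(-2*t)]
  [3*t^2*exp(-2*t)/2 - 7*t*exp(-2*t), t^2*exp(-2*t) - 5*t*exp(-2*t), 3*t^2*exp(-2*t)/2 - 8*t*exp(-2*t) + exp(-2*t)]

Strategy: write A = P · J · P⁻¹ where J is a Jordan canonical form, so e^{tA} = P · e^{tJ} · P⁻¹, and e^{tJ} can be computed block-by-block.

A has Jordan form
J =
  [-2,  1,  0]
  [ 0, -2,  1]
  [ 0,  0, -2]
(up to reordering of blocks).

Per-block formulas:
  For a 3×3 Jordan block J_3(-2): exp(t · J_3(-2)) = e^(-2t)·(I + t·N + (t^2/2)·N^2), where N is the 3×3 nilpotent shift.

After assembling e^{tJ} and conjugating by P, we get:

e^{tA} =
  [3*t^2*exp(-2*t)/2 - t*exp(-2*t) + exp(-2*t), t^2*exp(-2*t) - t*exp(-2*t), 3*t^2*exp(-2*t)/2 - 2*t*exp(-2*t)]
  [-9*t^2*exp(-2*t)/2 + 12*t*exp(-2*t), -3*t^2*exp(-2*t) + 9*t*exp(-2*t) + exp(-2*t), -9*t^2*exp(-2*t)/2 + 15*t*exp(-2*t)]
  [3*t^2*exp(-2*t)/2 - 7*t*exp(-2*t), t^2*exp(-2*t) - 5*t*exp(-2*t), 3*t^2*exp(-2*t)/2 - 8*t*exp(-2*t) + exp(-2*t)]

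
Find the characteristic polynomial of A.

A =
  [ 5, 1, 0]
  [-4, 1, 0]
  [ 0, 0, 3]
x^3 - 9*x^2 + 27*x - 27

Expanding det(x·I − A) (e.g. by cofactor expansion or by noting that A is similar to its Jordan form J, which has the same characteristic polynomial as A) gives
  χ_A(x) = x^3 - 9*x^2 + 27*x - 27
which factors as (x - 3)^3. The eigenvalues (with algebraic multiplicities) are λ = 3 with multiplicity 3.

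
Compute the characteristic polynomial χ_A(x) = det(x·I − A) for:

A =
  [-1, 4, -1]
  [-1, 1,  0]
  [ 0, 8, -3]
x^3 + 3*x^2 + 3*x + 1

Expanding det(x·I − A) (e.g. by cofactor expansion or by noting that A is similar to its Jordan form J, which has the same characteristic polynomial as A) gives
  χ_A(x) = x^3 + 3*x^2 + 3*x + 1
which factors as (x + 1)^3. The eigenvalues (with algebraic multiplicities) are λ = -1 with multiplicity 3.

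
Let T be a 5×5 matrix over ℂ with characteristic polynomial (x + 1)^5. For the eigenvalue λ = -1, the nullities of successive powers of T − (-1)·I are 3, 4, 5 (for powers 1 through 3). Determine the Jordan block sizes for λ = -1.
Block sizes for λ = -1: [3, 1, 1]

From the dimensions of kernels of powers, the number of Jordan blocks of size at least j is d_j − d_{j−1} where d_j = dim ker(N^j) (with d_0 = 0). Computing the differences gives [3, 1, 1].
The number of blocks of size exactly k is (#blocks of size ≥ k) − (#blocks of size ≥ k + 1), so the partition is: 2 block(s) of size 1, 1 block(s) of size 3.
In nonincreasing order the block sizes are [3, 1, 1].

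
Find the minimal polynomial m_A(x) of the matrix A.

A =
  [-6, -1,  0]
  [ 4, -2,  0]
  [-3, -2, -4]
x^3 + 12*x^2 + 48*x + 64

The characteristic polynomial is χ_A(x) = (x + 4)^3, so the eigenvalues are known. The minimal polynomial is
  m_A(x) = Π_λ (x − λ)^{k_λ}
where k_λ is the size of the *largest* Jordan block for λ (equivalently, the smallest k with (A − λI)^k v = 0 for every generalised eigenvector v of λ).

  λ = -4: largest Jordan block has size 3, contributing (x + 4)^3

So m_A(x) = (x + 4)^3 = x^3 + 12*x^2 + 48*x + 64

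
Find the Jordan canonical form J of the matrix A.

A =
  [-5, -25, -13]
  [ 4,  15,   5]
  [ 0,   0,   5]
J_3(5)

The characteristic polynomial is
  det(x·I − A) = x^3 - 15*x^2 + 75*x - 125 = (x - 5)^3

Eigenvalues and multiplicities (the geometric multiplicity of λ is n − rank(A − λI), which equals the number of Jordan blocks for λ):
  λ = 5: algebraic multiplicity = 3, geometric multiplicity = 1

Determining the block sizes for each eigenvalue:
  λ = 5: one block (gm = 1), so the single block has size am = 3 → block sizes [3]

Assembling the blocks gives a Jordan form
J =
  [5, 1, 0]
  [0, 5, 1]
  [0, 0, 5]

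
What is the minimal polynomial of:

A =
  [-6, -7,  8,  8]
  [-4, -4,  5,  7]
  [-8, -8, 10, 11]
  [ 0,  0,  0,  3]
x^4 - 3*x^3

The characteristic polynomial is χ_A(x) = x^3*(x - 3), so the eigenvalues are known. The minimal polynomial is
  m_A(x) = Π_λ (x − λ)^{k_λ}
where k_λ is the size of the *largest* Jordan block for λ (equivalently, the smallest k with (A − λI)^k v = 0 for every generalised eigenvector v of λ).

  λ = 0: largest Jordan block has size 3, contributing (x − 0)^3
  λ = 3: largest Jordan block has size 1, contributing (x − 3)

So m_A(x) = x^3*(x - 3) = x^4 - 3*x^3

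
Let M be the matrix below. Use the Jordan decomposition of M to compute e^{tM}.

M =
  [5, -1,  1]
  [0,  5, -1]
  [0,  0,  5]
e^{tM} =
  [exp(5*t), -t*exp(5*t), t^2*exp(5*t)/2 + t*exp(5*t)]
  [0, exp(5*t), -t*exp(5*t)]
  [0, 0, exp(5*t)]

Strategy: write M = P · J · P⁻¹ where J is a Jordan canonical form, so e^{tM} = P · e^{tJ} · P⁻¹, and e^{tJ} can be computed block-by-block.

M has Jordan form
J =
  [5, 1, 0]
  [0, 5, 1]
  [0, 0, 5]
(up to reordering of blocks).

Per-block formulas:
  For a 3×3 Jordan block J_3(5): exp(t · J_3(5)) = e^(5t)·(I + t·N + (t^2/2)·N^2), where N is the 3×3 nilpotent shift.

After assembling e^{tJ} and conjugating by P, we get:

e^{tM} =
  [exp(5*t), -t*exp(5*t), t^2*exp(5*t)/2 + t*exp(5*t)]
  [0, exp(5*t), -t*exp(5*t)]
  [0, 0, exp(5*t)]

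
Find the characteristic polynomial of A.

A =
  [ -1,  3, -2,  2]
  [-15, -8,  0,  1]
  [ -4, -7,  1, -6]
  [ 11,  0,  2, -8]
x^4 + 16*x^3 + 90*x^2 + 200*x + 125

Expanding det(x·I − A) (e.g. by cofactor expansion or by noting that A is similar to its Jordan form J, which has the same characteristic polynomial as A) gives
  χ_A(x) = x^4 + 16*x^3 + 90*x^2 + 200*x + 125
which factors as (x + 1)*(x + 5)^3. The eigenvalues (with algebraic multiplicities) are λ = -5 with multiplicity 3, λ = -1 with multiplicity 1.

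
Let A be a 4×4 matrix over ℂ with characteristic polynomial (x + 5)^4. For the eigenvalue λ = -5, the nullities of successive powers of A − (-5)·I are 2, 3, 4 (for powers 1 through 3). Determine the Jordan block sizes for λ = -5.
Block sizes for λ = -5: [3, 1]

From the dimensions of kernels of powers, the number of Jordan blocks of size at least j is d_j − d_{j−1} where d_j = dim ker(N^j) (with d_0 = 0). Computing the differences gives [2, 1, 1].
The number of blocks of size exactly k is (#blocks of size ≥ k) − (#blocks of size ≥ k + 1), so the partition is: 1 block(s) of size 1, 1 block(s) of size 3.
In nonincreasing order the block sizes are [3, 1].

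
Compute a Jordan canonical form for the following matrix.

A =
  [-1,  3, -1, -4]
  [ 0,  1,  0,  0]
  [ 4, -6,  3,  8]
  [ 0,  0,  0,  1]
J_2(1) ⊕ J_1(1) ⊕ J_1(1)

The characteristic polynomial is
  det(x·I − A) = x^4 - 4*x^3 + 6*x^2 - 4*x + 1 = (x - 1)^4

Eigenvalues and multiplicities (the geometric multiplicity of λ is n − rank(A − λI), which equals the number of Jordan blocks for λ):
  λ = 1: algebraic multiplicity = 4, geometric multiplicity = 3

Determining the block sizes for each eigenvalue:
  λ = 1: 3 blocks summing to 4 forces exactly one block of size 2 and the rest size 1 → block sizes [2, 1, 1]

Assembling the blocks gives a Jordan form
J =
  [1, 1, 0, 0]
  [0, 1, 0, 0]
  [0, 0, 1, 0]
  [0, 0, 0, 1]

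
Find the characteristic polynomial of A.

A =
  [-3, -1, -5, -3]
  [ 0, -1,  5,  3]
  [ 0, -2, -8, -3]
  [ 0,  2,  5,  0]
x^4 + 12*x^3 + 54*x^2 + 108*x + 81

Expanding det(x·I − A) (e.g. by cofactor expansion or by noting that A is similar to its Jordan form J, which has the same characteristic polynomial as A) gives
  χ_A(x) = x^4 + 12*x^3 + 54*x^2 + 108*x + 81
which factors as (x + 3)^4. The eigenvalues (with algebraic multiplicities) are λ = -3 with multiplicity 4.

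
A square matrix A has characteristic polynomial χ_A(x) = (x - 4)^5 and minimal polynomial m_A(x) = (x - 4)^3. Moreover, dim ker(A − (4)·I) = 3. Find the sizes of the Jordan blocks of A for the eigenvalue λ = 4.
Block sizes for λ = 4: [3, 1, 1]

Step 1 — from the characteristic polynomial, algebraic multiplicity of λ = 4 is 5. From dim ker(A − (4)·I) = 3, there are exactly 3 Jordan blocks for λ = 4.
Step 2 — from the minimal polynomial, the factor (x − 4)^3 tells us the largest block for λ = 4 has size 3.
Step 3 — with total size 5, 3 blocks, and largest block 3, the block sizes (in nonincreasing order) are [3, 1, 1].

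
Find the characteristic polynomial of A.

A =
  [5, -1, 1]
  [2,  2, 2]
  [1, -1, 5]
x^3 - 12*x^2 + 48*x - 64

Expanding det(x·I − A) (e.g. by cofactor expansion or by noting that A is similar to its Jordan form J, which has the same characteristic polynomial as A) gives
  χ_A(x) = x^3 - 12*x^2 + 48*x - 64
which factors as (x - 4)^3. The eigenvalues (with algebraic multiplicities) are λ = 4 with multiplicity 3.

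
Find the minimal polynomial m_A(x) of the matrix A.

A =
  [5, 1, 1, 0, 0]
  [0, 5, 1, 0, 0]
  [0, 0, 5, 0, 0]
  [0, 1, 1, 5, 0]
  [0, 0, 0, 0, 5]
x^3 - 15*x^2 + 75*x - 125

The characteristic polynomial is χ_A(x) = (x - 5)^5, so the eigenvalues are known. The minimal polynomial is
  m_A(x) = Π_λ (x − λ)^{k_λ}
where k_λ is the size of the *largest* Jordan block for λ (equivalently, the smallest k with (A − λI)^k v = 0 for every generalised eigenvector v of λ).

  λ = 5: largest Jordan block has size 3, contributing (x − 5)^3

So m_A(x) = (x - 5)^3 = x^3 - 15*x^2 + 75*x - 125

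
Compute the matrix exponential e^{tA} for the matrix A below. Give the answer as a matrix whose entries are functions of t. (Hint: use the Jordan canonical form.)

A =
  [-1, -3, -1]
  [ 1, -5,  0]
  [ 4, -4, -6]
e^{tA} =
  [t^2*exp(-4*t) + 3*t*exp(-4*t) + exp(-4*t), -t^2*exp(-4*t) - 3*t*exp(-4*t), -t^2*exp(-4*t)/2 - t*exp(-4*t)]
  [t^2*exp(-4*t) + t*exp(-4*t), -t^2*exp(-4*t) - t*exp(-4*t) + exp(-4*t), -t^2*exp(-4*t)/2]
  [4*t*exp(-4*t), -4*t*exp(-4*t), -2*t*exp(-4*t) + exp(-4*t)]

Strategy: write A = P · J · P⁻¹ where J is a Jordan canonical form, so e^{tA} = P · e^{tJ} · P⁻¹, and e^{tJ} can be computed block-by-block.

A has Jordan form
J =
  [-4,  1,  0]
  [ 0, -4,  1]
  [ 0,  0, -4]
(up to reordering of blocks).

Per-block formulas:
  For a 3×3 Jordan block J_3(-4): exp(t · J_3(-4)) = e^(-4t)·(I + t·N + (t^2/2)·N^2), where N is the 3×3 nilpotent shift.

After assembling e^{tJ} and conjugating by P, we get:

e^{tA} =
  [t^2*exp(-4*t) + 3*t*exp(-4*t) + exp(-4*t), -t^2*exp(-4*t) - 3*t*exp(-4*t), -t^2*exp(-4*t)/2 - t*exp(-4*t)]
  [t^2*exp(-4*t) + t*exp(-4*t), -t^2*exp(-4*t) - t*exp(-4*t) + exp(-4*t), -t^2*exp(-4*t)/2]
  [4*t*exp(-4*t), -4*t*exp(-4*t), -2*t*exp(-4*t) + exp(-4*t)]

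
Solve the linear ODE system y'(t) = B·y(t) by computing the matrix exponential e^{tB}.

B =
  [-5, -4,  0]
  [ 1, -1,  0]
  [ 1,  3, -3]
e^{tB} =
  [-2*t*exp(-3*t) + exp(-3*t), -4*t*exp(-3*t), 0]
  [t*exp(-3*t), 2*t*exp(-3*t) + exp(-3*t), 0]
  [t^2*exp(-3*t)/2 + t*exp(-3*t), t^2*exp(-3*t) + 3*t*exp(-3*t), exp(-3*t)]

Strategy: write B = P · J · P⁻¹ where J is a Jordan canonical form, so e^{tB} = P · e^{tJ} · P⁻¹, and e^{tJ} can be computed block-by-block.

B has Jordan form
J =
  [-3,  1,  0]
  [ 0, -3,  1]
  [ 0,  0, -3]
(up to reordering of blocks).

Per-block formulas:
  For a 3×3 Jordan block J_3(-3): exp(t · J_3(-3)) = e^(-3t)·(I + t·N + (t^2/2)·N^2), where N is the 3×3 nilpotent shift.

After assembling e^{tJ} and conjugating by P, we get:

e^{tB} =
  [-2*t*exp(-3*t) + exp(-3*t), -4*t*exp(-3*t), 0]
  [t*exp(-3*t), 2*t*exp(-3*t) + exp(-3*t), 0]
  [t^2*exp(-3*t)/2 + t*exp(-3*t), t^2*exp(-3*t) + 3*t*exp(-3*t), exp(-3*t)]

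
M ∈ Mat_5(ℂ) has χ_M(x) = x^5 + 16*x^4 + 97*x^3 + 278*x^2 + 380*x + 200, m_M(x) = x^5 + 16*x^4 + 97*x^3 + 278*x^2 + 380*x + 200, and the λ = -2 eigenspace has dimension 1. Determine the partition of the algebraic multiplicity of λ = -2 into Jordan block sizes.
Block sizes for λ = -2: [3]

Step 1 — from the characteristic polynomial, algebraic multiplicity of λ = -2 is 3. From dim ker(M − (-2)·I) = 1, there are exactly 1 Jordan blocks for λ = -2.
Step 2 — from the minimal polynomial, the factor (x + 2)^3 tells us the largest block for λ = -2 has size 3.
Step 3 — with total size 3, 1 blocks, and largest block 3, the block sizes (in nonincreasing order) are [3].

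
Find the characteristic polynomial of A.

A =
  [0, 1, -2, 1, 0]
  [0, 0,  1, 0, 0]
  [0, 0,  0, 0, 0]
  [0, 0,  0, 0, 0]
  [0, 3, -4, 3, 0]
x^5

Expanding det(x·I − A) (e.g. by cofactor expansion or by noting that A is similar to its Jordan form J, which has the same characteristic polynomial as A) gives
  χ_A(x) = x^5
which factors as x^5. The eigenvalues (with algebraic multiplicities) are λ = 0 with multiplicity 5.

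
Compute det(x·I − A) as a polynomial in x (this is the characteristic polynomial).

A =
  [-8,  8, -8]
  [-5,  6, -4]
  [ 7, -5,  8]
x^3 - 6*x^2 + 12*x - 8

Expanding det(x·I − A) (e.g. by cofactor expansion or by noting that A is similar to its Jordan form J, which has the same characteristic polynomial as A) gives
  χ_A(x) = x^3 - 6*x^2 + 12*x - 8
which factors as (x - 2)^3. The eigenvalues (with algebraic multiplicities) are λ = 2 with multiplicity 3.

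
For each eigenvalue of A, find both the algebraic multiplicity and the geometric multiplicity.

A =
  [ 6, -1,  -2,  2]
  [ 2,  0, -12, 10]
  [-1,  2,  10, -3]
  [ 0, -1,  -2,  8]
λ = 6: alg = 4, geom = 2

Step 1 — factor the characteristic polynomial to read off the algebraic multiplicities:
  χ_A(x) = (x - 6)^4

Step 2 — compute geometric multiplicities via the rank-nullity identity g(λ) = n − rank(A − λI):
  rank(A − (6)·I) = 2, so dim ker(A − (6)·I) = n − 2 = 2

Summary:
  λ = 6: algebraic multiplicity = 4, geometric multiplicity = 2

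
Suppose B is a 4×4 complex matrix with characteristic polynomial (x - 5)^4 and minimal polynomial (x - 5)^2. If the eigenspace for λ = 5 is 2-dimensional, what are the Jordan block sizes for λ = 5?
Block sizes for λ = 5: [2, 2]

Step 1 — from the characteristic polynomial, algebraic multiplicity of λ = 5 is 4. From dim ker(B − (5)·I) = 2, there are exactly 2 Jordan blocks for λ = 5.
Step 2 — from the minimal polynomial, the factor (x − 5)^2 tells us the largest block for λ = 5 has size 2.
Step 3 — with total size 4, 2 blocks, and largest block 2, the block sizes (in nonincreasing order) are [2, 2].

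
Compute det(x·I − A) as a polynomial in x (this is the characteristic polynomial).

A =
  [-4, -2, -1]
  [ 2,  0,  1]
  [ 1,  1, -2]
x^3 + 6*x^2 + 12*x + 8

Expanding det(x·I − A) (e.g. by cofactor expansion or by noting that A is similar to its Jordan form J, which has the same characteristic polynomial as A) gives
  χ_A(x) = x^3 + 6*x^2 + 12*x + 8
which factors as (x + 2)^3. The eigenvalues (with algebraic multiplicities) are λ = -2 with multiplicity 3.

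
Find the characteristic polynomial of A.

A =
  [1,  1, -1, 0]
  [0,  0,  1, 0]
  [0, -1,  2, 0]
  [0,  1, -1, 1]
x^4 - 4*x^3 + 6*x^2 - 4*x + 1

Expanding det(x·I − A) (e.g. by cofactor expansion or by noting that A is similar to its Jordan form J, which has the same characteristic polynomial as A) gives
  χ_A(x) = x^4 - 4*x^3 + 6*x^2 - 4*x + 1
which factors as (x - 1)^4. The eigenvalues (with algebraic multiplicities) are λ = 1 with multiplicity 4.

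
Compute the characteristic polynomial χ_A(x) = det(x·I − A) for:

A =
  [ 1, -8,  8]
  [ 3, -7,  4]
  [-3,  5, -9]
x^3 + 15*x^2 + 75*x + 125

Expanding det(x·I − A) (e.g. by cofactor expansion or by noting that A is similar to its Jordan form J, which has the same characteristic polynomial as A) gives
  χ_A(x) = x^3 + 15*x^2 + 75*x + 125
which factors as (x + 5)^3. The eigenvalues (with algebraic multiplicities) are λ = -5 with multiplicity 3.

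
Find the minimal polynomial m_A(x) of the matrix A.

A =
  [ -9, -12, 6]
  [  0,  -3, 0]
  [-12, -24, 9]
x^2 - 9

The characteristic polynomial is χ_A(x) = (x - 3)*(x + 3)^2, so the eigenvalues are known. The minimal polynomial is
  m_A(x) = Π_λ (x − λ)^{k_λ}
where k_λ is the size of the *largest* Jordan block for λ (equivalently, the smallest k with (A − λI)^k v = 0 for every generalised eigenvector v of λ).

  λ = -3: largest Jordan block has size 1, contributing (x + 3)
  λ = 3: largest Jordan block has size 1, contributing (x − 3)

So m_A(x) = (x - 3)*(x + 3) = x^2 - 9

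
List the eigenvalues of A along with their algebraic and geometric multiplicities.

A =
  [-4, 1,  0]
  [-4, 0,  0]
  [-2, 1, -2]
λ = -2: alg = 3, geom = 2

Step 1 — factor the characteristic polynomial to read off the algebraic multiplicities:
  χ_A(x) = (x + 2)^3

Step 2 — compute geometric multiplicities via the rank-nullity identity g(λ) = n − rank(A − λI):
  rank(A − (-2)·I) = 1, so dim ker(A − (-2)·I) = n − 1 = 2

Summary:
  λ = -2: algebraic multiplicity = 3, geometric multiplicity = 2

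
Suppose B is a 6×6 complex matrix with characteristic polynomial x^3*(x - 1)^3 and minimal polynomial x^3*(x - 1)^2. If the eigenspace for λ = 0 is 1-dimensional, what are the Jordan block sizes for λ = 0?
Block sizes for λ = 0: [3]

Step 1 — from the characteristic polynomial, algebraic multiplicity of λ = 0 is 3. From dim ker(B − (0)·I) = 1, there are exactly 1 Jordan blocks for λ = 0.
Step 2 — from the minimal polynomial, the factor (x − 0)^3 tells us the largest block for λ = 0 has size 3.
Step 3 — with total size 3, 1 blocks, and largest block 3, the block sizes (in nonincreasing order) are [3].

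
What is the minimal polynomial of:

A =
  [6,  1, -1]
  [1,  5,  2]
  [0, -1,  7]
x^3 - 18*x^2 + 108*x - 216

The characteristic polynomial is χ_A(x) = (x - 6)^3, so the eigenvalues are known. The minimal polynomial is
  m_A(x) = Π_λ (x − λ)^{k_λ}
where k_λ is the size of the *largest* Jordan block for λ (equivalently, the smallest k with (A − λI)^k v = 0 for every generalised eigenvector v of λ).

  λ = 6: largest Jordan block has size 3, contributing (x − 6)^3

So m_A(x) = (x - 6)^3 = x^3 - 18*x^2 + 108*x - 216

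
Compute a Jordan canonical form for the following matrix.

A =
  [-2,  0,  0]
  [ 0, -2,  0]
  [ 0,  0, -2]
J_1(-2) ⊕ J_1(-2) ⊕ J_1(-2)

The characteristic polynomial is
  det(x·I − A) = x^3 + 6*x^2 + 12*x + 8 = (x + 2)^3

Eigenvalues and multiplicities (the geometric multiplicity of λ is n − rank(A − λI), which equals the number of Jordan blocks for λ):
  λ = -2: algebraic multiplicity = 3, geometric multiplicity = 3

Determining the block sizes for each eigenvalue:
  λ = -2: gm = am = 3, so every block has size 1 → block sizes [1, 1, 1]

Assembling the blocks gives a Jordan form
J =
  [-2,  0,  0]
  [ 0, -2,  0]
  [ 0,  0, -2]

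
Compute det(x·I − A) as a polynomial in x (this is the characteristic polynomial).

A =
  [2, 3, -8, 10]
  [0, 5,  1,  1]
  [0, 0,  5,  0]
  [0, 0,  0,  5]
x^4 - 17*x^3 + 105*x^2 - 275*x + 250

Expanding det(x·I − A) (e.g. by cofactor expansion or by noting that A is similar to its Jordan form J, which has the same characteristic polynomial as A) gives
  χ_A(x) = x^4 - 17*x^3 + 105*x^2 - 275*x + 250
which factors as (x - 5)^3*(x - 2). The eigenvalues (with algebraic multiplicities) are λ = 2 with multiplicity 1, λ = 5 with multiplicity 3.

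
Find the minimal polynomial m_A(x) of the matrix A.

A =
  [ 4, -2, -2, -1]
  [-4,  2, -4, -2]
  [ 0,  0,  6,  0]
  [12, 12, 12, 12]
x^2 - 12*x + 36

The characteristic polynomial is χ_A(x) = (x - 6)^4, so the eigenvalues are known. The minimal polynomial is
  m_A(x) = Π_λ (x − λ)^{k_λ}
where k_λ is the size of the *largest* Jordan block for λ (equivalently, the smallest k with (A − λI)^k v = 0 for every generalised eigenvector v of λ).

  λ = 6: largest Jordan block has size 2, contributing (x − 6)^2

So m_A(x) = (x - 6)^2 = x^2 - 12*x + 36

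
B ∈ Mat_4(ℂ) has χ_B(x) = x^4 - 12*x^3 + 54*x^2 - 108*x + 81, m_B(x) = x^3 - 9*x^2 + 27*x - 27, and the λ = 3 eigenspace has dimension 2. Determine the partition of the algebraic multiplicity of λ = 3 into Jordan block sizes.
Block sizes for λ = 3: [3, 1]

Step 1 — from the characteristic polynomial, algebraic multiplicity of λ = 3 is 4. From dim ker(B − (3)·I) = 2, there are exactly 2 Jordan blocks for λ = 3.
Step 2 — from the minimal polynomial, the factor (x − 3)^3 tells us the largest block for λ = 3 has size 3.
Step 3 — with total size 4, 2 blocks, and largest block 3, the block sizes (in nonincreasing order) are [3, 1].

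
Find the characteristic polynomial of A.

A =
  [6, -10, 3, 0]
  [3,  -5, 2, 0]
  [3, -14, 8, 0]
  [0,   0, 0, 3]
x^4 - 12*x^3 + 54*x^2 - 108*x + 81

Expanding det(x·I − A) (e.g. by cofactor expansion or by noting that A is similar to its Jordan form J, which has the same characteristic polynomial as A) gives
  χ_A(x) = x^4 - 12*x^3 + 54*x^2 - 108*x + 81
which factors as (x - 3)^4. The eigenvalues (with algebraic multiplicities) are λ = 3 with multiplicity 4.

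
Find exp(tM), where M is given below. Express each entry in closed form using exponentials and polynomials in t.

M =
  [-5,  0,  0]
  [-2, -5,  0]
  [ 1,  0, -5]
e^{tM} =
  [exp(-5*t), 0, 0]
  [-2*t*exp(-5*t), exp(-5*t), 0]
  [t*exp(-5*t), 0, exp(-5*t)]

Strategy: write M = P · J · P⁻¹ where J is a Jordan canonical form, so e^{tM} = P · e^{tJ} · P⁻¹, and e^{tJ} can be computed block-by-block.

M has Jordan form
J =
  [-5,  1,  0]
  [ 0, -5,  0]
  [ 0,  0, -5]
(up to reordering of blocks).

Per-block formulas:
  For a 2×2 Jordan block J_2(-5): exp(t · J_2(-5)) = e^(-5t)·(I + t·N), where N is the 2×2 nilpotent shift.
  For a 1×1 block at λ = -5: exp(t · [-5]) = [e^(-5t)].

After assembling e^{tJ} and conjugating by P, we get:

e^{tM} =
  [exp(-5*t), 0, 0]
  [-2*t*exp(-5*t), exp(-5*t), 0]
  [t*exp(-5*t), 0, exp(-5*t)]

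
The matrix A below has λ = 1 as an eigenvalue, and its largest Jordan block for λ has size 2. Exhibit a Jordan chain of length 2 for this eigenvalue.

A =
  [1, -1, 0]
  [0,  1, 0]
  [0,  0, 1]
A Jordan chain for λ = 1 of length 2:
v_1 = (-1, 0, 0)ᵀ
v_2 = (0, 1, 0)ᵀ

Let N = A − (1)·I. We want v_2 with N^2 v_2 = 0 but N^1 v_2 ≠ 0; then v_{j-1} := N · v_j for j = 2, …, 2.

Pick v_2 = (0, 1, 0)ᵀ.
Then v_1 = N · v_2 = (-1, 0, 0)ᵀ.

Sanity check: (A − (1)·I) v_1 = (0, 0, 0)ᵀ = 0. ✓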